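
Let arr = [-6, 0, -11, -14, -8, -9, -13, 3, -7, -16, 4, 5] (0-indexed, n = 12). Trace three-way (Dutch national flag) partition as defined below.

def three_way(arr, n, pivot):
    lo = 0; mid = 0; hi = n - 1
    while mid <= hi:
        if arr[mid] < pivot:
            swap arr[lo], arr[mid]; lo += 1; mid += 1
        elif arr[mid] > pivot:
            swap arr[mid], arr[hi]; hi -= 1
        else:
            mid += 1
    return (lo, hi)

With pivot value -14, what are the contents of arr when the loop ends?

pivot = -14; lo=0, mid=0, hi=11
arr[mid]=-6>-14: swap arr[0],arr[11]; hi=10 → [5, 0, -11, -14, -8, -9, -13, 3, -7, -16, 4, -6]
arr[mid]=5>-14: swap arr[0],arr[10]; hi=9 → [4, 0, -11, -14, -8, -9, -13, 3, -7, -16, 5, -6]
arr[mid]=4>-14: swap arr[0],arr[9]; hi=8 → [-16, 0, -11, -14, -8, -9, -13, 3, -7, 4, 5, -6]
arr[mid]=-16<-14: swap arr[0],arr[0]; lo=1,mid=1 → [-16, 0, -11, -14, -8, -9, -13, 3, -7, 4, 5, -6]
arr[mid]=0>-14: swap arr[1],arr[8]; hi=7 → [-16, -7, -11, -14, -8, -9, -13, 3, 0, 4, 5, -6]
arr[mid]=-7>-14: swap arr[1],arr[7]; hi=6 → [-16, 3, -11, -14, -8, -9, -13, -7, 0, 4, 5, -6]
arr[mid]=3>-14: swap arr[1],arr[6]; hi=5 → [-16, -13, -11, -14, -8, -9, 3, -7, 0, 4, 5, -6]
arr[mid]=-13>-14: swap arr[1],arr[5]; hi=4 → [-16, -9, -11, -14, -8, -13, 3, -7, 0, 4, 5, -6]
arr[mid]=-9>-14: swap arr[1],arr[4]; hi=3 → [-16, -8, -11, -14, -9, -13, 3, -7, 0, 4, 5, -6]
arr[mid]=-8>-14: swap arr[1],arr[3]; hi=2 → [-16, -14, -11, -8, -9, -13, 3, -7, 0, 4, 5, -6]
arr[mid]=-14=-14: mid=2
arr[mid]=-11>-14: swap arr[2],arr[2]; hi=1 → [-16, -14, -11, -8, -9, -13, 3, -7, 0, 4, 5, -6]
end: lo=1, hi=1; arr = [-16, -14, -11, -8, -9, -13, 3, -7, 0, 4, 5, -6]

[-16, -14, -11, -8, -9, -13, 3, -7, 0, 4, 5, -6]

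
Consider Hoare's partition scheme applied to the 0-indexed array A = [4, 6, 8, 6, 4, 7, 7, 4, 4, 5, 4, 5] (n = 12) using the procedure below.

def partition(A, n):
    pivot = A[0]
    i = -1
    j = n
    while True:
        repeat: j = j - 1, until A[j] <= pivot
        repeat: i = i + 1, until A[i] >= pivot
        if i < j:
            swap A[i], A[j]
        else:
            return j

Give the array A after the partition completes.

[4, 4, 4, 4, 6, 7, 7, 8, 6, 5, 4, 5]

pivot = A[0] = 4; i = -1, j = 12
j→10 (A[10]=4≤4), i→0 (A[0]=4≥4); i<j, swap → [4, 6, 8, 6, 4, 7, 7, 4, 4, 5, 4, 5]
j→8 (A[8]=4≤4), i→1 (A[1]=6≥4); i<j, swap → [4, 4, 8, 6, 4, 7, 7, 4, 6, 5, 4, 5]
j→7 (A[7]=4≤4), i→2 (A[2]=8≥4); i<j, swap → [4, 4, 4, 6, 4, 7, 7, 8, 6, 5, 4, 5]
j→4 (A[4]=4≤4), i→3 (A[3]=6≥4); i<j, swap → [4, 4, 4, 4, 6, 7, 7, 8, 6, 5, 4, 5]
j→3, i→4; i≥j, return j=3. A = [4, 4, 4, 4, 6, 7, 7, 8, 6, 5, 4, 5]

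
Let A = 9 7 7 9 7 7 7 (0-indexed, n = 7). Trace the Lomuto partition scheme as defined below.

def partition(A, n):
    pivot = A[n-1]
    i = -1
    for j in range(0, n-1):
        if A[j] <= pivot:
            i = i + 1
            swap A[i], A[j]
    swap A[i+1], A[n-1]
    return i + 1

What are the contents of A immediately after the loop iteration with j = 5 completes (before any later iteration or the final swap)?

7 7 7 7 9 9 7

pivot = A[6] = 7; i = -1
j=0: A[0]=9 > 7 → no swap
j=1: A[1]=7 ≤ 7 → i=0, swap A[0],A[1] → 7 9 7 9 7 7 7
j=2: A[2]=7 ≤ 7 → i=1, swap A[1],A[2] → 7 7 9 9 7 7 7
j=3: A[3]=9 > 7 → no swap
j=4: A[4]=7 ≤ 7 → i=2, swap A[2],A[4] → 7 7 7 9 9 7 7
j=5: A[5]=7 ≤ 7 → i=3, swap A[3],A[5] → 7 7 7 7 9 9 7
(after j=5) A = 7 7 7 7 9 9 7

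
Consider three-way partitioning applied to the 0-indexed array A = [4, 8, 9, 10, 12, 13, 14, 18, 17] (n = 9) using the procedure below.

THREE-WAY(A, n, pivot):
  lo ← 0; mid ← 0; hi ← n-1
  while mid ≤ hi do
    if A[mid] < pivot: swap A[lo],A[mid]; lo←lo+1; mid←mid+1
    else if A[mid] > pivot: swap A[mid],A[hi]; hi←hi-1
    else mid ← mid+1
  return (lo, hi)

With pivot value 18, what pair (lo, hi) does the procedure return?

(8, 8)

pivot = 18; lo=0, mid=0, hi=8
A[mid]=4<18: swap A[0],A[0]; lo=1,mid=1 → [4, 8, 9, 10, 12, 13, 14, 18, 17]
A[mid]=8<18: swap A[1],A[1]; lo=2,mid=2 → [4, 8, 9, 10, 12, 13, 14, 18, 17]
A[mid]=9<18: swap A[2],A[2]; lo=3,mid=3 → [4, 8, 9, 10, 12, 13, 14, 18, 17]
A[mid]=10<18: swap A[3],A[3]; lo=4,mid=4 → [4, 8, 9, 10, 12, 13, 14, 18, 17]
A[mid]=12<18: swap A[4],A[4]; lo=5,mid=5 → [4, 8, 9, 10, 12, 13, 14, 18, 17]
A[mid]=13<18: swap A[5],A[5]; lo=6,mid=6 → [4, 8, 9, 10, 12, 13, 14, 18, 17]
A[mid]=14<18: swap A[6],A[6]; lo=7,mid=7 → [4, 8, 9, 10, 12, 13, 14, 18, 17]
A[mid]=18=18: mid=8
A[mid]=17<18: swap A[7],A[8]; lo=8,mid=9 → [4, 8, 9, 10, 12, 13, 14, 17, 18]
end: lo=8, hi=8; A = [4, 8, 9, 10, 12, 13, 14, 17, 18]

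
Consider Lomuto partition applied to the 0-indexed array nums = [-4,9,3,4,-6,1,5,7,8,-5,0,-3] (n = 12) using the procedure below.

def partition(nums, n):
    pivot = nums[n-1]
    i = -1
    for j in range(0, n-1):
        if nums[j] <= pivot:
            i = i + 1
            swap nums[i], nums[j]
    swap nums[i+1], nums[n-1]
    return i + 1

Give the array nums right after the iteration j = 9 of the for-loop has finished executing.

[-4,-6,-5,4,9,1,5,7,8,3,0,-3]

pivot=-3, i=-1
j=0: -4≤-3, i=0, swap(0,0) ⇒ [-4,9,3,4,-6,1,5,7,8,-5,0,-3]
j=1: 9>-3, skip
j=2: 3>-3, skip
j=3: 4>-3, skip
j=4: -6≤-3, i=1, swap(1,4) ⇒ [-4,-6,3,4,9,1,5,7,8,-5,0,-3]
j=5: 1>-3, skip
j=6: 5>-3, skip
j=7: 7>-3, skip
j=8: 8>-3, skip
j=9: -5≤-3, i=2, swap(2,9) ⇒ [-4,-6,-5,4,9,1,5,7,8,3,0,-3]
(after j=9) nums = [-4,-6,-5,4,9,1,5,7,8,3,0,-3]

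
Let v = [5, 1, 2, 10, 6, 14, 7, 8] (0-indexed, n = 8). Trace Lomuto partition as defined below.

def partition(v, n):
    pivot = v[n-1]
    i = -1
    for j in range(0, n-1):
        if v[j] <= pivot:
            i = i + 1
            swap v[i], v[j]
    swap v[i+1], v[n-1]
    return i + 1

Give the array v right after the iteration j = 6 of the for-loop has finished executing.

[5, 1, 2, 6, 7, 14, 10, 8]

pivot = v[7] = 8; i = -1
j=0: v[0]=5 ≤ 8 → i=0, swap v[0],v[0] (no change) → [5, 1, 2, 10, 6, 14, 7, 8]
j=1: v[1]=1 ≤ 8 → i=1, swap v[1],v[1] (no change) → [5, 1, 2, 10, 6, 14, 7, 8]
j=2: v[2]=2 ≤ 8 → i=2, swap v[2],v[2] (no change) → [5, 1, 2, 10, 6, 14, 7, 8]
j=3: v[3]=10 > 8 → no swap
j=4: v[4]=6 ≤ 8 → i=3, swap v[3],v[4] → [5, 1, 2, 6, 10, 14, 7, 8]
j=5: v[5]=14 > 8 → no swap
j=6: v[6]=7 ≤ 8 → i=4, swap v[4],v[6] → [5, 1, 2, 6, 7, 14, 10, 8]
(after j=6) v = [5, 1, 2, 6, 7, 14, 10, 8]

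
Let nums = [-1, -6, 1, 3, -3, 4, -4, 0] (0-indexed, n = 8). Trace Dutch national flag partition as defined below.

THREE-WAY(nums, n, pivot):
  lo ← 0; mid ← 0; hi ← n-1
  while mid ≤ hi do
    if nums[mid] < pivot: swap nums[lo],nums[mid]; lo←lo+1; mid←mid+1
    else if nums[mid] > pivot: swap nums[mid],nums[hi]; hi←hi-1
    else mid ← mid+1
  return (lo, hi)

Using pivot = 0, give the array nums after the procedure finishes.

pivot = 0; lo=0, mid=0, hi=7
nums[mid]=-1<0: swap nums[0],nums[0]; lo=1,mid=1 → [-1, -6, 1, 3, -3, 4, -4, 0]
nums[mid]=-6<0: swap nums[1],nums[1]; lo=2,mid=2 → [-1, -6, 1, 3, -3, 4, -4, 0]
nums[mid]=1>0: swap nums[2],nums[7]; hi=6 → [-1, -6, 0, 3, -3, 4, -4, 1]
nums[mid]=0=0: mid=3
nums[mid]=3>0: swap nums[3],nums[6]; hi=5 → [-1, -6, 0, -4, -3, 4, 3, 1]
nums[mid]=-4<0: swap nums[2],nums[3]; lo=3,mid=4 → [-1, -6, -4, 0, -3, 4, 3, 1]
nums[mid]=-3<0: swap nums[3],nums[4]; lo=4,mid=5 → [-1, -6, -4, -3, 0, 4, 3, 1]
nums[mid]=4>0: swap nums[5],nums[5]; hi=4 → [-1, -6, -4, -3, 0, 4, 3, 1]
end: lo=4, hi=4; nums = [-1, -6, -4, -3, 0, 4, 3, 1]

[-1, -6, -4, -3, 0, 4, 3, 1]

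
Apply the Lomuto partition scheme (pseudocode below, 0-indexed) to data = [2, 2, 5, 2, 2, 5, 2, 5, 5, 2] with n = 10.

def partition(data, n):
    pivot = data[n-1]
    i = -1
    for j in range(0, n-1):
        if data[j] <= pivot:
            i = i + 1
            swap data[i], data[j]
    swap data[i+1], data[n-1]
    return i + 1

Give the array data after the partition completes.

[2, 2, 2, 2, 2, 2, 5, 5, 5, 5]

pivot = data[9] = 2; i = -1
j=0: data[0]=2 ≤ 2 → i=0, swap data[0],data[0] (no change) → [2, 2, 5, 2, 2, 5, 2, 5, 5, 2]
j=1: data[1]=2 ≤ 2 → i=1, swap data[1],data[1] (no change) → [2, 2, 5, 2, 2, 5, 2, 5, 5, 2]
j=2: data[2]=5 > 2 → no swap
j=3: data[3]=2 ≤ 2 → i=2, swap data[2],data[3] → [2, 2, 2, 5, 2, 5, 2, 5, 5, 2]
j=4: data[4]=2 ≤ 2 → i=3, swap data[3],data[4] → [2, 2, 2, 2, 5, 5, 2, 5, 5, 2]
j=5: data[5]=5 > 2 → no swap
j=6: data[6]=2 ≤ 2 → i=4, swap data[4],data[6] → [2, 2, 2, 2, 2, 5, 5, 5, 5, 2]
j=7: data[7]=5 > 2 → no swap
j=8: data[8]=5 > 2 → no swap
final swap data[5],data[9] → [2, 2, 2, 2, 2, 2, 5, 5, 5, 5]; return 5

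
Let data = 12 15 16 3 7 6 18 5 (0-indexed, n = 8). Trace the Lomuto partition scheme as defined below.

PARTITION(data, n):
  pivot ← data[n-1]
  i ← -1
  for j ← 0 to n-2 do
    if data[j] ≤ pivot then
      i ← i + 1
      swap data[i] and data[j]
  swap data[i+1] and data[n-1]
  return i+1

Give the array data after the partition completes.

pivot=5, i=-1
j=0: 12>5, skip
j=1: 15>5, skip
j=2: 16>5, skip
j=3: 3≤5, i=0, swap(0,3) ⇒ 3 15 16 12 7 6 18 5
j=4: 7>5, skip
j=5: 6>5, skip
j=6: 18>5, skip
swap(1,7) ⇒ 3 5 16 12 7 6 18 15; return 1

3 5 16 12 7 6 18 15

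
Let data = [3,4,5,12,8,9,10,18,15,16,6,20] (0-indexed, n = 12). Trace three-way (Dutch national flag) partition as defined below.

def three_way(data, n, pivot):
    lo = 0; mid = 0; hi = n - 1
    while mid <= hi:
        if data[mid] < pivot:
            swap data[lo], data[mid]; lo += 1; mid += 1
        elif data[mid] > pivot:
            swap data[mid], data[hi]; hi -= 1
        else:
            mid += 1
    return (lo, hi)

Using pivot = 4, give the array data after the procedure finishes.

[3,4,12,8,9,10,18,15,16,6,20,5]

lo=0 mid=0 hi=11
3<4: swap(0,0), lo=1 mid=1 ⇒ [3,4,5,12,8,9,10,18,15,16,6,20]
4=4: mid=2
5>4: swap(2,11), hi=10 ⇒ [3,4,20,12,8,9,10,18,15,16,6,5]
20>4: swap(2,10), hi=9 ⇒ [3,4,6,12,8,9,10,18,15,16,20,5]
6>4: swap(2,9), hi=8 ⇒ [3,4,16,12,8,9,10,18,15,6,20,5]
16>4: swap(2,8), hi=7 ⇒ [3,4,15,12,8,9,10,18,16,6,20,5]
15>4: swap(2,7), hi=6 ⇒ [3,4,18,12,8,9,10,15,16,6,20,5]
18>4: swap(2,6), hi=5 ⇒ [3,4,10,12,8,9,18,15,16,6,20,5]
10>4: swap(2,5), hi=4 ⇒ [3,4,9,12,8,10,18,15,16,6,20,5]
9>4: swap(2,4), hi=3 ⇒ [3,4,8,12,9,10,18,15,16,6,20,5]
8>4: swap(2,3), hi=2 ⇒ [3,4,12,8,9,10,18,15,16,6,20,5]
12>4: swap(2,2), hi=1 ⇒ [3,4,12,8,9,10,18,15,16,6,20,5]
done. lo=1 hi=1; data=[3,4,12,8,9,10,18,15,16,6,20,5]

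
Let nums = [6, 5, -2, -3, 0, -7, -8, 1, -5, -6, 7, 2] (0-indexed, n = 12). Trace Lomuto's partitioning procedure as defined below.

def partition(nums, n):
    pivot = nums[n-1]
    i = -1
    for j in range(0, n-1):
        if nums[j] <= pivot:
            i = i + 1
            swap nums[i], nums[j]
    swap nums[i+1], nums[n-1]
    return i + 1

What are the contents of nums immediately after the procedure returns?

pivot=2, i=-1
j=0: 6>2, skip
j=1: 5>2, skip
j=2: -2≤2, i=0, swap(0,2) ⇒ [-2, 5, 6, -3, 0, -7, -8, 1, -5, -6, 7, 2]
j=3: -3≤2, i=1, swap(1,3) ⇒ [-2, -3, 6, 5, 0, -7, -8, 1, -5, -6, 7, 2]
j=4: 0≤2, i=2, swap(2,4) ⇒ [-2, -3, 0, 5, 6, -7, -8, 1, -5, -6, 7, 2]
j=5: -7≤2, i=3, swap(3,5) ⇒ [-2, -3, 0, -7, 6, 5, -8, 1, -5, -6, 7, 2]
j=6: -8≤2, i=4, swap(4,6) ⇒ [-2, -3, 0, -7, -8, 5, 6, 1, -5, -6, 7, 2]
j=7: 1≤2, i=5, swap(5,7) ⇒ [-2, -3, 0, -7, -8, 1, 6, 5, -5, -6, 7, 2]
j=8: -5≤2, i=6, swap(6,8) ⇒ [-2, -3, 0, -7, -8, 1, -5, 5, 6, -6, 7, 2]
j=9: -6≤2, i=7, swap(7,9) ⇒ [-2, -3, 0, -7, -8, 1, -5, -6, 6, 5, 7, 2]
j=10: 7>2, skip
swap(8,11) ⇒ [-2, -3, 0, -7, -8, 1, -5, -6, 2, 5, 7, 6]; return 8

[-2, -3, 0, -7, -8, 1, -5, -6, 2, 5, 7, 6]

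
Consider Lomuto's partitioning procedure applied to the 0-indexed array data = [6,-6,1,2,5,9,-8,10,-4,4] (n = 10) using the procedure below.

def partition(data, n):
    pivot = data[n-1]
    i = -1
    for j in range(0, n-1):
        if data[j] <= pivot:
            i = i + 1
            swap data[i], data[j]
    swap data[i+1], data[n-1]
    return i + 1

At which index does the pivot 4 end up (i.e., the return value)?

5

pivot = data[9] = 4; i = -1
j=0: data[0]=6 > 4 → no swap
j=1: data[1]=-6 ≤ 4 → i=0, swap data[0],data[1] → [-6,6,1,2,5,9,-8,10,-4,4]
j=2: data[2]=1 ≤ 4 → i=1, swap data[1],data[2] → [-6,1,6,2,5,9,-8,10,-4,4]
j=3: data[3]=2 ≤ 4 → i=2, swap data[2],data[3] → [-6,1,2,6,5,9,-8,10,-4,4]
j=4: data[4]=5 > 4 → no swap
j=5: data[5]=9 > 4 → no swap
j=6: data[6]=-8 ≤ 4 → i=3, swap data[3],data[6] → [-6,1,2,-8,5,9,6,10,-4,4]
j=7: data[7]=10 > 4 → no swap
j=8: data[8]=-4 ≤ 4 → i=4, swap data[4],data[8] → [-6,1,2,-8,-4,9,6,10,5,4]
final swap data[5],data[9] → [-6,1,2,-8,-4,4,6,10,5,9]; return 5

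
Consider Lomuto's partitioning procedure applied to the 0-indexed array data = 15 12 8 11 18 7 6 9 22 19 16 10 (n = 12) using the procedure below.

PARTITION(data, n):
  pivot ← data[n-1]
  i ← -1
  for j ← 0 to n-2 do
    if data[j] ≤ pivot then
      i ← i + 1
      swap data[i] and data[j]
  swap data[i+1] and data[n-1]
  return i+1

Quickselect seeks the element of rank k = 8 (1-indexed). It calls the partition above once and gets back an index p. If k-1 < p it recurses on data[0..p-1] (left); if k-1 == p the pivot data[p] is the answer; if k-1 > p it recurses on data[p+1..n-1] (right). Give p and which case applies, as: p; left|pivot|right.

4; right

pivot=10, i=-1
j=0: 15>10, skip
j=1: 12>10, skip
j=2: 8≤10, i=0, swap(0,2) ⇒ 8 12 15 11 18 7 6 9 22 19 16 10
j=3: 11>10, skip
j=4: 18>10, skip
j=5: 7≤10, i=1, swap(1,5) ⇒ 8 7 15 11 18 12 6 9 22 19 16 10
j=6: 6≤10, i=2, swap(2,6) ⇒ 8 7 6 11 18 12 15 9 22 19 16 10
j=7: 9≤10, i=3, swap(3,7) ⇒ 8 7 6 9 18 12 15 11 22 19 16 10
j=8: 22>10, skip
j=9: 19>10, skip
j=10: 16>10, skip
swap(4,11) ⇒ 8 7 6 9 10 12 15 11 22 19 16 18; return 4
p = 4; k-1 = 7 > 4 ⇒ right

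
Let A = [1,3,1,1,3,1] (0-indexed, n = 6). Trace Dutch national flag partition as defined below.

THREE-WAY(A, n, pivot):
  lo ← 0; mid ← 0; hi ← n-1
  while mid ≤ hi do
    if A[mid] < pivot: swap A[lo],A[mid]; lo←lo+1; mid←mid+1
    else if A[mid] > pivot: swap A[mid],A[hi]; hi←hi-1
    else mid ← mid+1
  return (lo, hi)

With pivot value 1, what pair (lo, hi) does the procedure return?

lo=0 mid=0 hi=5
1=1: mid=1
3>1: swap(1,5), hi=4 ⇒ [1,1,1,1,3,3]
1=1: mid=2
1=1: mid=3
1=1: mid=4
3>1: swap(4,4), hi=3 ⇒ [1,1,1,1,3,3]
done. lo=0 hi=3; A=[1,1,1,1,3,3]

(0, 3)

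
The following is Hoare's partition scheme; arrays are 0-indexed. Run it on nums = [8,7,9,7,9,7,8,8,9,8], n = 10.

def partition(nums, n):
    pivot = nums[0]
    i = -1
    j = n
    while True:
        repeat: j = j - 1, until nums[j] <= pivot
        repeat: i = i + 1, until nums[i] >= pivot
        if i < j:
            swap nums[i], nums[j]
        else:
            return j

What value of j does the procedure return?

pivot=8
j stops at 9 (8), i stops at 0 (8); swap ⇒ [8,7,9,7,9,7,8,8,9,8]
j stops at 7 (8), i stops at 2 (9); swap ⇒ [8,7,8,7,9,7,8,9,9,8]
j stops at 6 (8), i stops at 4 (9); swap ⇒ [8,7,8,7,8,7,9,9,9,8]
j stops at 5, i stops at 6; i≥j ⇒ return 5. nums=[8,7,8,7,8,7,9,9,9,8]

5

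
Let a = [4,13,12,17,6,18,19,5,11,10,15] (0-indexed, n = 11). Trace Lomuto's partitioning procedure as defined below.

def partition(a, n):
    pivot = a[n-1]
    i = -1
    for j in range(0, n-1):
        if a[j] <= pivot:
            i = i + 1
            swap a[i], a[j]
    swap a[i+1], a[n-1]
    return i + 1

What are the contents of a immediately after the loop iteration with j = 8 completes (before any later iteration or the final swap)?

[4,13,12,6,5,11,19,17,18,10,15]

pivot=15, i=-1
j=0: 4≤15, i=0, swap(0,0) ⇒ [4,13,12,17,6,18,19,5,11,10,15]
j=1: 13≤15, i=1, swap(1,1) ⇒ [4,13,12,17,6,18,19,5,11,10,15]
j=2: 12≤15, i=2, swap(2,2) ⇒ [4,13,12,17,6,18,19,5,11,10,15]
j=3: 17>15, skip
j=4: 6≤15, i=3, swap(3,4) ⇒ [4,13,12,6,17,18,19,5,11,10,15]
j=5: 18>15, skip
j=6: 19>15, skip
j=7: 5≤15, i=4, swap(4,7) ⇒ [4,13,12,6,5,18,19,17,11,10,15]
j=8: 11≤15, i=5, swap(5,8) ⇒ [4,13,12,6,5,11,19,17,18,10,15]
(after j=8) a = [4,13,12,6,5,11,19,17,18,10,15]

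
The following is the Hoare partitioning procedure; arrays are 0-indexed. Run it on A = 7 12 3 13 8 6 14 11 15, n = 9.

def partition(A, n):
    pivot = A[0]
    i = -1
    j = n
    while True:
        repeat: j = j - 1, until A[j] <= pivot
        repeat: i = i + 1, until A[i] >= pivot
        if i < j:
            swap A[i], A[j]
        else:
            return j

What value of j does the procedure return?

1

pivot=7
j stops at 5 (6), i stops at 0 (7); swap ⇒ 6 12 3 13 8 7 14 11 15
j stops at 2 (3), i stops at 1 (12); swap ⇒ 6 3 12 13 8 7 14 11 15
j stops at 1, i stops at 2; i≥j ⇒ return 1. A=6 3 12 13 8 7 14 11 15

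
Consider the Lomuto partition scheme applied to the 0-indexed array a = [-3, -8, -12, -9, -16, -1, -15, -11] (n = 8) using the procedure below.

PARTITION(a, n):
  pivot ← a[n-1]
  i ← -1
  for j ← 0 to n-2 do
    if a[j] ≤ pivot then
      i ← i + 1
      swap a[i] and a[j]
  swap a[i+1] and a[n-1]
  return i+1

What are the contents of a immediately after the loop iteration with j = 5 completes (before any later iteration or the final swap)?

[-12, -16, -3, -9, -8, -1, -15, -11]

pivot=-11, i=-1
j=0: -3>-11, skip
j=1: -8>-11, skip
j=2: -12≤-11, i=0, swap(0,2) ⇒ [-12, -8, -3, -9, -16, -1, -15, -11]
j=3: -9>-11, skip
j=4: -16≤-11, i=1, swap(1,4) ⇒ [-12, -16, -3, -9, -8, -1, -15, -11]
j=5: -1>-11, skip
(after j=5) a = [-12, -16, -3, -9, -8, -1, -15, -11]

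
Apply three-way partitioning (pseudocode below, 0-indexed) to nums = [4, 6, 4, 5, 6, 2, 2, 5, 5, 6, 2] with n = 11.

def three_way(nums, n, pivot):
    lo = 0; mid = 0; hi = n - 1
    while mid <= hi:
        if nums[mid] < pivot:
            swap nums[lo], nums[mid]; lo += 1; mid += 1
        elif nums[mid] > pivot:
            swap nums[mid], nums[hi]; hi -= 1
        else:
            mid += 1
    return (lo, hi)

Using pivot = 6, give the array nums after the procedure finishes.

[4, 4, 5, 2, 2, 5, 5, 2, 6, 6, 6]

pivot = 6; lo=0, mid=0, hi=10
nums[mid]=4<6: swap nums[0],nums[0]; lo=1,mid=1 → [4, 6, 4, 5, 6, 2, 2, 5, 5, 6, 2]
nums[mid]=6=6: mid=2
nums[mid]=4<6: swap nums[1],nums[2]; lo=2,mid=3 → [4, 4, 6, 5, 6, 2, 2, 5, 5, 6, 2]
nums[mid]=5<6: swap nums[2],nums[3]; lo=3,mid=4 → [4, 4, 5, 6, 6, 2, 2, 5, 5, 6, 2]
nums[mid]=6=6: mid=5
nums[mid]=2<6: swap nums[3],nums[5]; lo=4,mid=6 → [4, 4, 5, 2, 6, 6, 2, 5, 5, 6, 2]
nums[mid]=2<6: swap nums[4],nums[6]; lo=5,mid=7 → [4, 4, 5, 2, 2, 6, 6, 5, 5, 6, 2]
nums[mid]=5<6: swap nums[5],nums[7]; lo=6,mid=8 → [4, 4, 5, 2, 2, 5, 6, 6, 5, 6, 2]
nums[mid]=5<6: swap nums[6],nums[8]; lo=7,mid=9 → [4, 4, 5, 2, 2, 5, 5, 6, 6, 6, 2]
nums[mid]=6=6: mid=10
nums[mid]=2<6: swap nums[7],nums[10]; lo=8,mid=11 → [4, 4, 5, 2, 2, 5, 5, 2, 6, 6, 6]
end: lo=8, hi=10; nums = [4, 4, 5, 2, 2, 5, 5, 2, 6, 6, 6]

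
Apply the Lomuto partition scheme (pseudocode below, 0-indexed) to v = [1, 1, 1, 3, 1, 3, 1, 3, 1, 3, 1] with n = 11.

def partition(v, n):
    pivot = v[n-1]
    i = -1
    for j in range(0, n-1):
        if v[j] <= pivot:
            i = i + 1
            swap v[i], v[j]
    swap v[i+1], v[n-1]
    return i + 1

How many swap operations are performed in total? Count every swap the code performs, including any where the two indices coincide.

pivot = v[10] = 1; i = -1
j=0: v[0]=1 ≤ 1 → i=0, swap v[0],v[0] (no change) → [1, 1, 1, 3, 1, 3, 1, 3, 1, 3, 1]
j=1: v[1]=1 ≤ 1 → i=1, swap v[1],v[1] (no change) → [1, 1, 1, 3, 1, 3, 1, 3, 1, 3, 1]
j=2: v[2]=1 ≤ 1 → i=2, swap v[2],v[2] (no change) → [1, 1, 1, 3, 1, 3, 1, 3, 1, 3, 1]
j=3: v[3]=3 > 1 → no swap
j=4: v[4]=1 ≤ 1 → i=3, swap v[3],v[4] → [1, 1, 1, 1, 3, 3, 1, 3, 1, 3, 1]
j=5: v[5]=3 > 1 → no swap
j=6: v[6]=1 ≤ 1 → i=4, swap v[4],v[6] → [1, 1, 1, 1, 1, 3, 3, 3, 1, 3, 1]
j=7: v[7]=3 > 1 → no swap
j=8: v[8]=1 ≤ 1 → i=5, swap v[5],v[8] → [1, 1, 1, 1, 1, 1, 3, 3, 3, 3, 1]
j=9: v[9]=3 > 1 → no swap
final swap v[6],v[10] → [1, 1, 1, 1, 1, 1, 1, 3, 3, 3, 3]; return 6

7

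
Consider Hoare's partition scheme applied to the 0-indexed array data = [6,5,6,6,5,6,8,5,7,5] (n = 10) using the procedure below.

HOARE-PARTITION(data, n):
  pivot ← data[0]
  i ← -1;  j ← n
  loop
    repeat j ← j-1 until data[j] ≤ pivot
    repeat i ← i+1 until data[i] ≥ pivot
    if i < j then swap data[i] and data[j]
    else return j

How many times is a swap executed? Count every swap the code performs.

3

pivot = data[0] = 6; i = -1, j = 10
j→9 (data[9]=5≤6), i→0 (data[0]=6≥6); i<j, swap → [5,5,6,6,5,6,8,5,7,6]
j→7 (data[7]=5≤6), i→2 (data[2]=6≥6); i<j, swap → [5,5,5,6,5,6,8,6,7,6]
j→5 (data[5]=6≤6), i→3 (data[3]=6≥6); i<j, swap → [5,5,5,6,5,6,8,6,7,6]
j→4, i→5; i≥j, return j=4. data = [5,5,5,6,5,6,8,6,7,6]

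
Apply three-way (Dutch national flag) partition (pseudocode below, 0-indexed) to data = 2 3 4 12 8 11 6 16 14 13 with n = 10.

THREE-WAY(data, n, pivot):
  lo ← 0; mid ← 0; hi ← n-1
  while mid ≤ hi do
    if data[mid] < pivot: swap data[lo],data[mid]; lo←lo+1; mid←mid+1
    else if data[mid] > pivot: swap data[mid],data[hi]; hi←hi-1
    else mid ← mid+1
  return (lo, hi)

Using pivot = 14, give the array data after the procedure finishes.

2 3 4 12 8 11 6 13 14 16

pivot = 14; lo=0, mid=0, hi=9
data[mid]=2<14: swap data[0],data[0]; lo=1,mid=1 → 2 3 4 12 8 11 6 16 14 13
data[mid]=3<14: swap data[1],data[1]; lo=2,mid=2 → 2 3 4 12 8 11 6 16 14 13
data[mid]=4<14: swap data[2],data[2]; lo=3,mid=3 → 2 3 4 12 8 11 6 16 14 13
data[mid]=12<14: swap data[3],data[3]; lo=4,mid=4 → 2 3 4 12 8 11 6 16 14 13
data[mid]=8<14: swap data[4],data[4]; lo=5,mid=5 → 2 3 4 12 8 11 6 16 14 13
data[mid]=11<14: swap data[5],data[5]; lo=6,mid=6 → 2 3 4 12 8 11 6 16 14 13
data[mid]=6<14: swap data[6],data[6]; lo=7,mid=7 → 2 3 4 12 8 11 6 16 14 13
data[mid]=16>14: swap data[7],data[9]; hi=8 → 2 3 4 12 8 11 6 13 14 16
data[mid]=13<14: swap data[7],data[7]; lo=8,mid=8 → 2 3 4 12 8 11 6 13 14 16
data[mid]=14=14: mid=9
end: lo=8, hi=8; data = 2 3 4 12 8 11 6 13 14 16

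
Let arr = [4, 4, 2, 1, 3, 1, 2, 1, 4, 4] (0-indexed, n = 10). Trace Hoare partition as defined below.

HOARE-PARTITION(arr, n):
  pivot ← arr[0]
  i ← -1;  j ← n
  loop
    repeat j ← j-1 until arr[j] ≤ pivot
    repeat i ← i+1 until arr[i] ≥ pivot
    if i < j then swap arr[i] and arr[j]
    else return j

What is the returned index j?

7

pivot=4
j stops at 9 (4), i stops at 0 (4); swap ⇒ [4, 4, 2, 1, 3, 1, 2, 1, 4, 4]
j stops at 8 (4), i stops at 1 (4); swap ⇒ [4, 4, 2, 1, 3, 1, 2, 1, 4, 4]
j stops at 7, i stops at 8; i≥j ⇒ return 7. arr=[4, 4, 2, 1, 3, 1, 2, 1, 4, 4]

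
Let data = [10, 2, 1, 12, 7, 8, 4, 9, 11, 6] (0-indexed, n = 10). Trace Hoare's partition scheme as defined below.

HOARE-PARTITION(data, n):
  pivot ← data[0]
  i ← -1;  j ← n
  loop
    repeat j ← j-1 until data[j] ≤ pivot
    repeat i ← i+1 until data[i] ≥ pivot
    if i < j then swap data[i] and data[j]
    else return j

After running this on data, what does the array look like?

[6, 2, 1, 9, 7, 8, 4, 12, 11, 10]

pivot=10
j stops at 9 (6), i stops at 0 (10); swap ⇒ [6, 2, 1, 12, 7, 8, 4, 9, 11, 10]
j stops at 7 (9), i stops at 3 (12); swap ⇒ [6, 2, 1, 9, 7, 8, 4, 12, 11, 10]
j stops at 6, i stops at 7; i≥j ⇒ return 6. data=[6, 2, 1, 9, 7, 8, 4, 12, 11, 10]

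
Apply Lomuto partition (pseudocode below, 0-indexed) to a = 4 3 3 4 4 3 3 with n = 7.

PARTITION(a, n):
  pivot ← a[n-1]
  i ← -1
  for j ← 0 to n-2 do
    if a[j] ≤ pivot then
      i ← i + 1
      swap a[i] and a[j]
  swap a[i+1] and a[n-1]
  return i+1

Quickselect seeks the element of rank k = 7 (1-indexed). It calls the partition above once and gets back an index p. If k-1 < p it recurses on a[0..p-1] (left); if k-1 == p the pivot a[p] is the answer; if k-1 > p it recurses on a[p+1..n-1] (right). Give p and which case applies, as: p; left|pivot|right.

3; right

pivot=3, i=-1
j=0: 4>3, skip
j=1: 3≤3, i=0, swap(0,1) ⇒ 3 4 3 4 4 3 3
j=2: 3≤3, i=1, swap(1,2) ⇒ 3 3 4 4 4 3 3
j=3: 4>3, skip
j=4: 4>3, skip
j=5: 3≤3, i=2, swap(2,5) ⇒ 3 3 3 4 4 4 3
swap(3,6) ⇒ 3 3 3 3 4 4 4; return 3
p = 3; k-1 = 6 > 3 ⇒ right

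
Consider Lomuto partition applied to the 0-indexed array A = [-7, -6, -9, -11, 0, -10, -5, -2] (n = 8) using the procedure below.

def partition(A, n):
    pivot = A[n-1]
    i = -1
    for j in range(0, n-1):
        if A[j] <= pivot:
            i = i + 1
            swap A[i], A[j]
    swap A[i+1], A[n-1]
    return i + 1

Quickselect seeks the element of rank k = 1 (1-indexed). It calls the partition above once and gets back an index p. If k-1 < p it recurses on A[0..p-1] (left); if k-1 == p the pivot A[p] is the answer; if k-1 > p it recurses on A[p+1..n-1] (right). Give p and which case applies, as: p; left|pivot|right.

6; left

pivot=-2, i=-1
j=0: -7≤-2, i=0, swap(0,0) ⇒ [-7, -6, -9, -11, 0, -10, -5, -2]
j=1: -6≤-2, i=1, swap(1,1) ⇒ [-7, -6, -9, -11, 0, -10, -5, -2]
j=2: -9≤-2, i=2, swap(2,2) ⇒ [-7, -6, -9, -11, 0, -10, -5, -2]
j=3: -11≤-2, i=3, swap(3,3) ⇒ [-7, -6, -9, -11, 0, -10, -5, -2]
j=4: 0>-2, skip
j=5: -10≤-2, i=4, swap(4,5) ⇒ [-7, -6, -9, -11, -10, 0, -5, -2]
j=6: -5≤-2, i=5, swap(5,6) ⇒ [-7, -6, -9, -11, -10, -5, 0, -2]
swap(6,7) ⇒ [-7, -6, -9, -11, -10, -5, -2, 0]; return 6
p = 6; k-1 = 0 < 6 ⇒ left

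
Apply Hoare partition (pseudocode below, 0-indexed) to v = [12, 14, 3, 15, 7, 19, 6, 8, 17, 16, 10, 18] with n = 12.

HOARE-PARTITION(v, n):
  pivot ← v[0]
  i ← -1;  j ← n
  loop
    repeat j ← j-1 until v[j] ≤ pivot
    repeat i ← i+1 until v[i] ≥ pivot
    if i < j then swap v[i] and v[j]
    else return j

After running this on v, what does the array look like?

[10, 8, 3, 6, 7, 19, 15, 14, 17, 16, 12, 18]

pivot = v[0] = 12; i = -1, j = 12
j→10 (v[10]=10≤12), i→0 (v[0]=12≥12); i<j, swap → [10, 14, 3, 15, 7, 19, 6, 8, 17, 16, 12, 18]
j→7 (v[7]=8≤12), i→1 (v[1]=14≥12); i<j, swap → [10, 8, 3, 15, 7, 19, 6, 14, 17, 16, 12, 18]
j→6 (v[6]=6≤12), i→3 (v[3]=15≥12); i<j, swap → [10, 8, 3, 6, 7, 19, 15, 14, 17, 16, 12, 18]
j→4, i→5; i≥j, return j=4. v = [10, 8, 3, 6, 7, 19, 15, 14, 17, 16, 12, 18]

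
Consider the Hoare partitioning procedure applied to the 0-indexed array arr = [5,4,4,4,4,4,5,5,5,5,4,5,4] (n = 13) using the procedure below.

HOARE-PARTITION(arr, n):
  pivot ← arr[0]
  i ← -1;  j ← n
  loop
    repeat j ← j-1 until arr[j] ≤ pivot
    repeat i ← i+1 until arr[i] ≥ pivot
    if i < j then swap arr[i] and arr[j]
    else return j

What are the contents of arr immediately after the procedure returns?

[4,4,4,4,4,4,5,4,5,5,5,5,5]

pivot=5
j stops at 12 (4), i stops at 0 (5); swap ⇒ [4,4,4,4,4,4,5,5,5,5,4,5,5]
j stops at 11 (5), i stops at 6 (5); swap ⇒ [4,4,4,4,4,4,5,5,5,5,4,5,5]
j stops at 10 (4), i stops at 7 (5); swap ⇒ [4,4,4,4,4,4,5,4,5,5,5,5,5]
j stops at 9 (5), i stops at 8 (5); swap ⇒ [4,4,4,4,4,4,5,4,5,5,5,5,5]
j stops at 8, i stops at 9; i≥j ⇒ return 8. arr=[4,4,4,4,4,4,5,4,5,5,5,5,5]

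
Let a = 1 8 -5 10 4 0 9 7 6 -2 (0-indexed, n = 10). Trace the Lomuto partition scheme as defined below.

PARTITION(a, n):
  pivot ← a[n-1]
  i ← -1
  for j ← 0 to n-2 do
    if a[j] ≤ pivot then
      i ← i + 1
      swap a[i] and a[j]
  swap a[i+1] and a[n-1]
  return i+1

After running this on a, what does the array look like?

pivot = a[9] = -2; i = -1
j=0: a[0]=1 > -2 → no swap
j=1: a[1]=8 > -2 → no swap
j=2: a[2]=-5 ≤ -2 → i=0, swap a[0],a[2] → -5 8 1 10 4 0 9 7 6 -2
j=3: a[3]=10 > -2 → no swap
j=4: a[4]=4 > -2 → no swap
j=5: a[5]=0 > -2 → no swap
j=6: a[6]=9 > -2 → no swap
j=7: a[7]=7 > -2 → no swap
j=8: a[8]=6 > -2 → no swap
final swap a[1],a[9] → -5 -2 1 10 4 0 9 7 6 8; return 1

-5 -2 1 10 4 0 9 7 6 8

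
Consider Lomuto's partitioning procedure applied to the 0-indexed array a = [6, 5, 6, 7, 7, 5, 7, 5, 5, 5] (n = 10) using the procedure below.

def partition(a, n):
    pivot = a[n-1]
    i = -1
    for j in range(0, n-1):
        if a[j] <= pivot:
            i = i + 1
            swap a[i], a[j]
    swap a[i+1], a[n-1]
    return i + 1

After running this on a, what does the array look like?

pivot = a[9] = 5; i = -1
j=0: a[0]=6 > 5 → no swap
j=1: a[1]=5 ≤ 5 → i=0, swap a[0],a[1] → [5, 6, 6, 7, 7, 5, 7, 5, 5, 5]
j=2: a[2]=6 > 5 → no swap
j=3: a[3]=7 > 5 → no swap
j=4: a[4]=7 > 5 → no swap
j=5: a[5]=5 ≤ 5 → i=1, swap a[1],a[5] → [5, 5, 6, 7, 7, 6, 7, 5, 5, 5]
j=6: a[6]=7 > 5 → no swap
j=7: a[7]=5 ≤ 5 → i=2, swap a[2],a[7] → [5, 5, 5, 7, 7, 6, 7, 6, 5, 5]
j=8: a[8]=5 ≤ 5 → i=3, swap a[3],a[8] → [5, 5, 5, 5, 7, 6, 7, 6, 7, 5]
final swap a[4],a[9] → [5, 5, 5, 5, 5, 6, 7, 6, 7, 7]; return 4

[5, 5, 5, 5, 5, 6, 7, 6, 7, 7]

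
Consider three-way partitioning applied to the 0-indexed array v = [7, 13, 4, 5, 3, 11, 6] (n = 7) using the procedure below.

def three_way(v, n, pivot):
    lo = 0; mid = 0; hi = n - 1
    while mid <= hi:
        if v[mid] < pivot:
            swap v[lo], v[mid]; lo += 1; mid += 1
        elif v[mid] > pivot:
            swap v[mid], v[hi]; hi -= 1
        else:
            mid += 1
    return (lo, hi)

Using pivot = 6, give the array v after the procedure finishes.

lo=0 mid=0 hi=6
7>6: swap(0,6), hi=5 ⇒ [6, 13, 4, 5, 3, 11, 7]
6=6: mid=1
13>6: swap(1,5), hi=4 ⇒ [6, 11, 4, 5, 3, 13, 7]
11>6: swap(1,4), hi=3 ⇒ [6, 3, 4, 5, 11, 13, 7]
3<6: swap(0,1), lo=1 mid=2 ⇒ [3, 6, 4, 5, 11, 13, 7]
4<6: swap(1,2), lo=2 mid=3 ⇒ [3, 4, 6, 5, 11, 13, 7]
5<6: swap(2,3), lo=3 mid=4 ⇒ [3, 4, 5, 6, 11, 13, 7]
done. lo=3 hi=3; v=[3, 4, 5, 6, 11, 13, 7]

[3, 4, 5, 6, 11, 13, 7]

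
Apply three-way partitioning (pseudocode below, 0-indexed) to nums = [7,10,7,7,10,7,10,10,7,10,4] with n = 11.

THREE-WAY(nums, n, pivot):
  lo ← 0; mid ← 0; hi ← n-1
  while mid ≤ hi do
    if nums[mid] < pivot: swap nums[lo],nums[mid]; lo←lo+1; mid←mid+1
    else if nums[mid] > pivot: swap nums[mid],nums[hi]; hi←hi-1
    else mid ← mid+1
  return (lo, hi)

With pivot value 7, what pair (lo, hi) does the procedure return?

(1, 5)

lo=0 mid=0 hi=10
7=7: mid=1
10>7: swap(1,10), hi=9 ⇒ [7,4,7,7,10,7,10,10,7,10,10]
4<7: swap(0,1), lo=1 mid=2 ⇒ [4,7,7,7,10,7,10,10,7,10,10]
7=7: mid=3
7=7: mid=4
10>7: swap(4,9), hi=8 ⇒ [4,7,7,7,10,7,10,10,7,10,10]
10>7: swap(4,8), hi=7 ⇒ [4,7,7,7,7,7,10,10,10,10,10]
7=7: mid=5
7=7: mid=6
10>7: swap(6,7), hi=6 ⇒ [4,7,7,7,7,7,10,10,10,10,10]
10>7: swap(6,6), hi=5 ⇒ [4,7,7,7,7,7,10,10,10,10,10]
done. lo=1 hi=5; nums=[4,7,7,7,7,7,10,10,10,10,10]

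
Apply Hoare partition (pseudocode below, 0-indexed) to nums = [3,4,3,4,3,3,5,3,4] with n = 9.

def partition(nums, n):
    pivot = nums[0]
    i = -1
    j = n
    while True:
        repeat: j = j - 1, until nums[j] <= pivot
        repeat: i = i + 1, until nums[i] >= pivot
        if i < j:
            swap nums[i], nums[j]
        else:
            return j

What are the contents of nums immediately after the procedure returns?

pivot = nums[0] = 3; i = -1, j = 9
j→7 (nums[7]=3≤3), i→0 (nums[0]=3≥3); i<j, swap → [3,4,3,4,3,3,5,3,4]
j→5 (nums[5]=3≤3), i→1 (nums[1]=4≥3); i<j, swap → [3,3,3,4,3,4,5,3,4]
j→4 (nums[4]=3≤3), i→2 (nums[2]=3≥3); i<j, swap → [3,3,3,4,3,4,5,3,4]
j→2, i→3; i≥j, return j=2. nums = [3,3,3,4,3,4,5,3,4]

[3,3,3,4,3,4,5,3,4]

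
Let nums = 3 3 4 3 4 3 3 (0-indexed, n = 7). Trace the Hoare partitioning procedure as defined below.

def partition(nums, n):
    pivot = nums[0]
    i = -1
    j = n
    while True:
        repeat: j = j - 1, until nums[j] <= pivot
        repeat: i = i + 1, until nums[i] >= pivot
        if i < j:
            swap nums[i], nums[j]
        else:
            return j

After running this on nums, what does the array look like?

pivot = nums[0] = 3; i = -1, j = 7
j→6 (nums[6]=3≤3), i→0 (nums[0]=3≥3); i<j, swap → 3 3 4 3 4 3 3
j→5 (nums[5]=3≤3), i→1 (nums[1]=3≥3); i<j, swap → 3 3 4 3 4 3 3
j→3 (nums[3]=3≤3), i→2 (nums[2]=4≥3); i<j, swap → 3 3 3 4 4 3 3
j→2, i→3; i≥j, return j=2. nums = 3 3 3 4 4 3 3

3 3 3 4 4 3 3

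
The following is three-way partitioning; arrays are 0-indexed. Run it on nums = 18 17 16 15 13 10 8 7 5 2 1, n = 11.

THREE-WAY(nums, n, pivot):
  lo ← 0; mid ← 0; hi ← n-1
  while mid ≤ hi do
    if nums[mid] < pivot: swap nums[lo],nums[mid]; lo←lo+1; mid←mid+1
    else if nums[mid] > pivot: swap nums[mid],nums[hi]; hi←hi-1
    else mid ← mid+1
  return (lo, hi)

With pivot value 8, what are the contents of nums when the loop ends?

1 2 5 7 8 10 13 15 16 17 18

pivot = 8; lo=0, mid=0, hi=10
nums[mid]=18>8: swap nums[0],nums[10]; hi=9 → 1 17 16 15 13 10 8 7 5 2 18
nums[mid]=1<8: swap nums[0],nums[0]; lo=1,mid=1 → 1 17 16 15 13 10 8 7 5 2 18
nums[mid]=17>8: swap nums[1],nums[9]; hi=8 → 1 2 16 15 13 10 8 7 5 17 18
nums[mid]=2<8: swap nums[1],nums[1]; lo=2,mid=2 → 1 2 16 15 13 10 8 7 5 17 18
nums[mid]=16>8: swap nums[2],nums[8]; hi=7 → 1 2 5 15 13 10 8 7 16 17 18
nums[mid]=5<8: swap nums[2],nums[2]; lo=3,mid=3 → 1 2 5 15 13 10 8 7 16 17 18
nums[mid]=15>8: swap nums[3],nums[7]; hi=6 → 1 2 5 7 13 10 8 15 16 17 18
nums[mid]=7<8: swap nums[3],nums[3]; lo=4,mid=4 → 1 2 5 7 13 10 8 15 16 17 18
nums[mid]=13>8: swap nums[4],nums[6]; hi=5 → 1 2 5 7 8 10 13 15 16 17 18
nums[mid]=8=8: mid=5
nums[mid]=10>8: swap nums[5],nums[5]; hi=4 → 1 2 5 7 8 10 13 15 16 17 18
end: lo=4, hi=4; nums = 1 2 5 7 8 10 13 15 16 17 18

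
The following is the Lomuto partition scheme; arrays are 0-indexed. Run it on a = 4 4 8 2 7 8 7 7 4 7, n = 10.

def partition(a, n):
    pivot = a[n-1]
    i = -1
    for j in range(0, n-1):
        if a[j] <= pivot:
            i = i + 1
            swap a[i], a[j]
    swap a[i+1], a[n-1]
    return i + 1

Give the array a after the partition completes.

4 4 2 7 7 7 4 7 8 8

pivot=7, i=-1
j=0: 4≤7, i=0, swap(0,0) ⇒ 4 4 8 2 7 8 7 7 4 7
j=1: 4≤7, i=1, swap(1,1) ⇒ 4 4 8 2 7 8 7 7 4 7
j=2: 8>7, skip
j=3: 2≤7, i=2, swap(2,3) ⇒ 4 4 2 8 7 8 7 7 4 7
j=4: 7≤7, i=3, swap(3,4) ⇒ 4 4 2 7 8 8 7 7 4 7
j=5: 8>7, skip
j=6: 7≤7, i=4, swap(4,6) ⇒ 4 4 2 7 7 8 8 7 4 7
j=7: 7≤7, i=5, swap(5,7) ⇒ 4 4 2 7 7 7 8 8 4 7
j=8: 4≤7, i=6, swap(6,8) ⇒ 4 4 2 7 7 7 4 8 8 7
swap(7,9) ⇒ 4 4 2 7 7 7 4 7 8 8; return 7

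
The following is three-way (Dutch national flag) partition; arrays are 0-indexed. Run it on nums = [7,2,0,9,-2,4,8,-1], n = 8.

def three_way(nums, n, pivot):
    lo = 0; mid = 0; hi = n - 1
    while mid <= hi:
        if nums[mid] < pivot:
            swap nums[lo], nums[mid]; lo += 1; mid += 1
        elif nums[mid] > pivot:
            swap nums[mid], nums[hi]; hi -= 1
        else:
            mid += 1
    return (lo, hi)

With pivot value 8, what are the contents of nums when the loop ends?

lo=0 mid=0 hi=7
7<8: swap(0,0), lo=1 mid=1 ⇒ [7,2,0,9,-2,4,8,-1]
2<8: swap(1,1), lo=2 mid=2 ⇒ [7,2,0,9,-2,4,8,-1]
0<8: swap(2,2), lo=3 mid=3 ⇒ [7,2,0,9,-2,4,8,-1]
9>8: swap(3,7), hi=6 ⇒ [7,2,0,-1,-2,4,8,9]
-1<8: swap(3,3), lo=4 mid=4 ⇒ [7,2,0,-1,-2,4,8,9]
-2<8: swap(4,4), lo=5 mid=5 ⇒ [7,2,0,-1,-2,4,8,9]
4<8: swap(5,5), lo=6 mid=6 ⇒ [7,2,0,-1,-2,4,8,9]
8=8: mid=7
done. lo=6 hi=6; nums=[7,2,0,-1,-2,4,8,9]

[7,2,0,-1,-2,4,8,9]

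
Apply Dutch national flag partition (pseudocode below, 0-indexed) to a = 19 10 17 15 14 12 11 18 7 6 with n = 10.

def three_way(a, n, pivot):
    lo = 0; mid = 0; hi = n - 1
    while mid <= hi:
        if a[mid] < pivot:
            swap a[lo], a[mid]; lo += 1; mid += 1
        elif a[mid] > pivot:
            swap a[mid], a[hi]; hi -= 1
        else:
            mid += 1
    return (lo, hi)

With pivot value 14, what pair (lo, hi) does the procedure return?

pivot = 14; lo=0, mid=0, hi=9
a[mid]=19>14: swap a[0],a[9]; hi=8 → 6 10 17 15 14 12 11 18 7 19
a[mid]=6<14: swap a[0],a[0]; lo=1,mid=1 → 6 10 17 15 14 12 11 18 7 19
a[mid]=10<14: swap a[1],a[1]; lo=2,mid=2 → 6 10 17 15 14 12 11 18 7 19
a[mid]=17>14: swap a[2],a[8]; hi=7 → 6 10 7 15 14 12 11 18 17 19
a[mid]=7<14: swap a[2],a[2]; lo=3,mid=3 → 6 10 7 15 14 12 11 18 17 19
a[mid]=15>14: swap a[3],a[7]; hi=6 → 6 10 7 18 14 12 11 15 17 19
a[mid]=18>14: swap a[3],a[6]; hi=5 → 6 10 7 11 14 12 18 15 17 19
a[mid]=11<14: swap a[3],a[3]; lo=4,mid=4 → 6 10 7 11 14 12 18 15 17 19
a[mid]=14=14: mid=5
a[mid]=12<14: swap a[4],a[5]; lo=5,mid=6 → 6 10 7 11 12 14 18 15 17 19
end: lo=5, hi=5; a = 6 10 7 11 12 14 18 15 17 19

(5, 5)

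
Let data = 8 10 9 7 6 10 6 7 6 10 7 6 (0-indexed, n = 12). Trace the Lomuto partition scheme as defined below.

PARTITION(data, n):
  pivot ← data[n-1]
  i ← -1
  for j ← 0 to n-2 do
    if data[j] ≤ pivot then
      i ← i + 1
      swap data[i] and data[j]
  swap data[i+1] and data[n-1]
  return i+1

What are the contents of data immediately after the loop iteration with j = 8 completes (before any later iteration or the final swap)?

6 6 6 7 8 10 10 7 9 10 7 6

pivot=6, i=-1
j=0: 8>6, skip
j=1: 10>6, skip
j=2: 9>6, skip
j=3: 7>6, skip
j=4: 6≤6, i=0, swap(0,4) ⇒ 6 10 9 7 8 10 6 7 6 10 7 6
j=5: 10>6, skip
j=6: 6≤6, i=1, swap(1,6) ⇒ 6 6 9 7 8 10 10 7 6 10 7 6
j=7: 7>6, skip
j=8: 6≤6, i=2, swap(2,8) ⇒ 6 6 6 7 8 10 10 7 9 10 7 6
(after j=8) data = 6 6 6 7 8 10 10 7 9 10 7 6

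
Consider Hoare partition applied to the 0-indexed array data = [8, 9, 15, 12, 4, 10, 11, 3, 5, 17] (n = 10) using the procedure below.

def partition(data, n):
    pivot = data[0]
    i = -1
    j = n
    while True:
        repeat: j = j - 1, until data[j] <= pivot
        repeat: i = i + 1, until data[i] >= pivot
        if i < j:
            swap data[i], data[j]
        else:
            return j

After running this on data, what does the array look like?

[5, 3, 4, 12, 15, 10, 11, 9, 8, 17]

pivot=8
j stops at 8 (5), i stops at 0 (8); swap ⇒ [5, 9, 15, 12, 4, 10, 11, 3, 8, 17]
j stops at 7 (3), i stops at 1 (9); swap ⇒ [5, 3, 15, 12, 4, 10, 11, 9, 8, 17]
j stops at 4 (4), i stops at 2 (15); swap ⇒ [5, 3, 4, 12, 15, 10, 11, 9, 8, 17]
j stops at 2, i stops at 3; i≥j ⇒ return 2. data=[5, 3, 4, 12, 15, 10, 11, 9, 8, 17]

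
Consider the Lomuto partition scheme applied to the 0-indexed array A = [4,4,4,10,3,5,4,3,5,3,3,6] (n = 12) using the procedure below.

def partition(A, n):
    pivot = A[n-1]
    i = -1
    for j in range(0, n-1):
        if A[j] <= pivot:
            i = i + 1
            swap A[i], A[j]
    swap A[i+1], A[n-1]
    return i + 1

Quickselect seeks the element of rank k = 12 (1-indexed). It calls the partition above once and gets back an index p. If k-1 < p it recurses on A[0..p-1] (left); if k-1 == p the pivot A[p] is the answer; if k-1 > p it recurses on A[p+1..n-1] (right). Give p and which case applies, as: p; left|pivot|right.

pivot = A[11] = 6; i = -1
j=0: A[0]=4 ≤ 6 → i=0, swap A[0],A[0] (no change) → [4,4,4,10,3,5,4,3,5,3,3,6]
j=1: A[1]=4 ≤ 6 → i=1, swap A[1],A[1] (no change) → [4,4,4,10,3,5,4,3,5,3,3,6]
j=2: A[2]=4 ≤ 6 → i=2, swap A[2],A[2] (no change) → [4,4,4,10,3,5,4,3,5,3,3,6]
j=3: A[3]=10 > 6 → no swap
j=4: A[4]=3 ≤ 6 → i=3, swap A[3],A[4] → [4,4,4,3,10,5,4,3,5,3,3,6]
j=5: A[5]=5 ≤ 6 → i=4, swap A[4],A[5] → [4,4,4,3,5,10,4,3,5,3,3,6]
j=6: A[6]=4 ≤ 6 → i=5, swap A[5],A[6] → [4,4,4,3,5,4,10,3,5,3,3,6]
j=7: A[7]=3 ≤ 6 → i=6, swap A[6],A[7] → [4,4,4,3,5,4,3,10,5,3,3,6]
j=8: A[8]=5 ≤ 6 → i=7, swap A[7],A[8] → [4,4,4,3,5,4,3,5,10,3,3,6]
j=9: A[9]=3 ≤ 6 → i=8, swap A[8],A[9] → [4,4,4,3,5,4,3,5,3,10,3,6]
j=10: A[10]=3 ≤ 6 → i=9, swap A[9],A[10] → [4,4,4,3,5,4,3,5,3,3,10,6]
final swap A[10],A[11] → [4,4,4,3,5,4,3,5,3,3,6,10]; return 10
p = 10; k-1 = 11 > 10 ⇒ right

10; right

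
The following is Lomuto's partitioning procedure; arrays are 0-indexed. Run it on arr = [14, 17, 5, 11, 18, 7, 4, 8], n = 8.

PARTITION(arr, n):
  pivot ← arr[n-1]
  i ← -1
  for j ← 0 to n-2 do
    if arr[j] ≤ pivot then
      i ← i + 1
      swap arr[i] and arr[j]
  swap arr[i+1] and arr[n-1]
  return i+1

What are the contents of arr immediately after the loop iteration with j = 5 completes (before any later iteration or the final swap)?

pivot=8, i=-1
j=0: 14>8, skip
j=1: 17>8, skip
j=2: 5≤8, i=0, swap(0,2) ⇒ [5, 17, 14, 11, 18, 7, 4, 8]
j=3: 11>8, skip
j=4: 18>8, skip
j=5: 7≤8, i=1, swap(1,5) ⇒ [5, 7, 14, 11, 18, 17, 4, 8]
(after j=5) arr = [5, 7, 14, 11, 18, 17, 4, 8]

[5, 7, 14, 11, 18, 17, 4, 8]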